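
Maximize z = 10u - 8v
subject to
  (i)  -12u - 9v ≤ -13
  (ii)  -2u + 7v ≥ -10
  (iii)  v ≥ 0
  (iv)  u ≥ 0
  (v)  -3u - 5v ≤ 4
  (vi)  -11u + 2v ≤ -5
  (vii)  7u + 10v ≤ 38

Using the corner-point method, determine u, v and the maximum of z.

u = 122/23, v = 2/23, maximum z = 1204/23

The optimum lies where -2u + 7v = -10 and 7u + 10v = 38.
Solving simultaneously gives u = 122/23, v = 2/23.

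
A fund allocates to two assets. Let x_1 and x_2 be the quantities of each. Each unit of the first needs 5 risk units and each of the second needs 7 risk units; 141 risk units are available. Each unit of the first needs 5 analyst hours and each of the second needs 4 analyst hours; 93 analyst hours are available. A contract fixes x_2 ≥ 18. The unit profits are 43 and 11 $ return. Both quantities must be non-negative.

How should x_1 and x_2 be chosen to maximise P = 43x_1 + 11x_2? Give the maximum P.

x_1 = 3, x_2 = 18, maximum P = 327

Feasible corners and P = 43x_1 + 11x_2:
  (0, 141/7) → P = 1551/7
  (0, 18) → P = 198
  (3, 18) → P = 327

The binding constraints are 5x_1 + 7x_2 = 141 and x_2 = 18.
Solving simultaneously gives x_1 = 3, x_2 = 18.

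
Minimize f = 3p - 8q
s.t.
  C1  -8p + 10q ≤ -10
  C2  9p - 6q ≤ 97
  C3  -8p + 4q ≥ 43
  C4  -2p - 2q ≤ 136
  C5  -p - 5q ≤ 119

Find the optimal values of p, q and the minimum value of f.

Feasible corners and f = 3p - 8q:
  (-235/24, -53/6) → f = 991/24
  (-114/5, -481/25) → f = 2138/25
  (-691/44, -909/44) → f = 5199/44

p = -235/24, q = -53/6, minimum f = 991/24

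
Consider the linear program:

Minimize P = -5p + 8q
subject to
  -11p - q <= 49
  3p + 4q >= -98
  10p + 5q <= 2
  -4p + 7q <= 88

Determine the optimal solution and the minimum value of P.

Vertices and P = -5p + 8q:
  (-98/41, -931/41) → P = -6958/41
  (-431/81, 772/81) → P = 2777/27
  (498/25, -986/25) → P = -10378/25
  (-71/15, 148/15) → P = 513/5

p = 498/25, q = -986/25, minimum P = -10378/25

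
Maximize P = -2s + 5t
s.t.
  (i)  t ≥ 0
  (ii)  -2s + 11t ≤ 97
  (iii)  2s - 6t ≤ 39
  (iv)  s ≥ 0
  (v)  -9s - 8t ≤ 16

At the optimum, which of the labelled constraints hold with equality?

Vertices and P = -2s + 5t:
  (39/2, 0) → P = -39
  (0, 0) → P = 0
  (1011/10, 136/5) → P = -331/5
  (0, 97/11) → P = 485/11

The maximum is at (0, 97/11). Substituting into each constraint, equality holds for (ii) and (iv); the remaining constraints have slack.

(ii) and (iv)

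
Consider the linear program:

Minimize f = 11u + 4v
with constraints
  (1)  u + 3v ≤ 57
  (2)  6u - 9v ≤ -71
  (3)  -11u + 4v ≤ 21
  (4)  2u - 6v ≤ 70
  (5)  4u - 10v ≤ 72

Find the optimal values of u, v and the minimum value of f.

u = 19/15, v = 131/15, minimum f = 733/15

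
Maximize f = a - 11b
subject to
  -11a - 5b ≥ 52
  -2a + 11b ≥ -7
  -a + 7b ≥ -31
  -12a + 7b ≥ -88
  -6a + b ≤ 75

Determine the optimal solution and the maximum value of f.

a = -13, b = -3, maximum f = 20

Feasible corners and f = a - 11b:
  (-537/131, -181/131) → f = 1454/131
  (-427/41, 513/41) → f = -6070/41
  (-13, -3) → f = 20

At the optimal vertex, -2a + 11b = -7 and -6a + b = 75.
Solving simultaneously gives a = -13, b = -3.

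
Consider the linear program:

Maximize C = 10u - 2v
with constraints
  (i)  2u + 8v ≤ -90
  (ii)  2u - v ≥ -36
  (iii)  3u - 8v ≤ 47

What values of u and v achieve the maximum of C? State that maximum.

Extreme points and C = 10u - 2v:
  (-21, -6) → C = -198
  (-43/5, -91/10) → C = -339/5
  (-335/13, -202/13) → C = -2946/13

At the optimal vertex, 2u + 8v = -90 and 3u - 8v = 47.
Solving simultaneously gives u = -43/5, v = -91/10.

u = -43/5, v = -91/10, maximum C = -339/5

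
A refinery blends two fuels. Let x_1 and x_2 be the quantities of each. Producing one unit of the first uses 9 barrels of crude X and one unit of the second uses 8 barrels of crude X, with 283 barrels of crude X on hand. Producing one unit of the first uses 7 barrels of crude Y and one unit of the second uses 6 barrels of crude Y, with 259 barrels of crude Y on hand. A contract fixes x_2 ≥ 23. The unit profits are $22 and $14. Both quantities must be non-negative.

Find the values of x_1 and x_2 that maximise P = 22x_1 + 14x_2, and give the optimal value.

Vertices and P = 22x_1 + 14x_2:
  (0, 283/8) → P = 1981/4
  (0, 23) → P = 322
  (11, 23) → P = 564

The optimum lies where 9x_1 + 8x_2 = 283 and x_2 = 23.
Solving simultaneously gives x_1 = 11, x_2 = 23.

x_1 = 11, x_2 = 23, maximum P = 564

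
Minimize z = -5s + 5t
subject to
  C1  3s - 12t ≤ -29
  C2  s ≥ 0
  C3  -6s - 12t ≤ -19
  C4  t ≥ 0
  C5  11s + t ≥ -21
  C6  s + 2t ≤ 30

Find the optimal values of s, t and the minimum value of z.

Vertices and z = -5s + 5t:
  (0, 29/12) → z = 145/12
  (151/9, 119/18) → z = -305/6
  (0, 15) → z = 75

s = 151/9, t = 119/18, minimum z = -305/6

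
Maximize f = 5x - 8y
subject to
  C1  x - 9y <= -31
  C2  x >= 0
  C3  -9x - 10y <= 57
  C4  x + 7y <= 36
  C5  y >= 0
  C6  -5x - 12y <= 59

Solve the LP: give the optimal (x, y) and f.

x = 107/16, y = 67/16, maximum f = -1/16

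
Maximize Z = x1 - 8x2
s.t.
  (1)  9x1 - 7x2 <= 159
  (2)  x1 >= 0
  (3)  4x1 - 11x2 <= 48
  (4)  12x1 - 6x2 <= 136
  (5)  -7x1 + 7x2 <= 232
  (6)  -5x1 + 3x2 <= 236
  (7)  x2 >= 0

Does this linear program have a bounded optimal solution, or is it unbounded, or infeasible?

Feasible corners and Z = x1 - 8x2:
  (0, 232/7) → Z = -1856/7
  (0, 0) → Z = 0
  (1172/21, 1868/21) → Z = -13772/21
  (34/3, 0) → Z = 34/3
The feasible region has finitely many vertices and no improving ray; the maximum is 34/3 at (34/3, 0).

bounded optimum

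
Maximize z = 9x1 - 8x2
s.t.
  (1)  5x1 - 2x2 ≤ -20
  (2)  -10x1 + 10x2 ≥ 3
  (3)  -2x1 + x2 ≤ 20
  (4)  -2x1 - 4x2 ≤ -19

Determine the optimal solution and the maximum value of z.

x1 = -7/4, x2 = 45/8, maximum z = -243/4

Extreme points and z = 9x1 - 8x2:
  (20, 60) → z = -300
  (-7/4, 45/8) → z = -243/4
  (-61/10, 39/5) → z = -1173/10

The binding constraints are 5x1 - 2x2 = -20 and -2x1 - 4x2 = -19.
Solving simultaneously gives x1 = -7/4, x2 = 45/8.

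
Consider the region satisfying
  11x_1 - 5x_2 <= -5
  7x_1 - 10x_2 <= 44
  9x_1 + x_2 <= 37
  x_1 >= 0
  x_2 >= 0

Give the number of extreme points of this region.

3

The feasible vertices (each the meet of two boundaries and inside every other half-plane) are:
  (45/14, 113/14)
  (0, 1)
  (0, 37)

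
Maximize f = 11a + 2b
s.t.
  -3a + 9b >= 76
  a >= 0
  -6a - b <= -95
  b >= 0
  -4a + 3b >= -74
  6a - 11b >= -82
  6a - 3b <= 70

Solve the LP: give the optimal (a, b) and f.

a = 127/6, b = 19, maximum f = 1625/6

Feasible corners and f = 11a + 2b:
  (41/3, 13) → f = 529/3
  (286/15, 74/5) → f = 718/3
  (107/8, 59/4) → f = 1413/8
  (127/6, 19) → f = 1625/6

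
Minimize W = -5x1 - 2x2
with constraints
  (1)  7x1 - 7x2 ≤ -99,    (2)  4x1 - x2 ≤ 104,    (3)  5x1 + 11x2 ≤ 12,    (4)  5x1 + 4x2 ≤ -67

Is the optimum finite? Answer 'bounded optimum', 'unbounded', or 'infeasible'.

Vertices and W = -5x1 - 2x2:
  (-865/63, 26/63) → W = 4273/63
  (-157/7, 79/7) → W = 627/7
The feasible region has finitely many vertices and no improving ray; the minimum is 4273/63 at (-865/63, 26/63).

bounded optimum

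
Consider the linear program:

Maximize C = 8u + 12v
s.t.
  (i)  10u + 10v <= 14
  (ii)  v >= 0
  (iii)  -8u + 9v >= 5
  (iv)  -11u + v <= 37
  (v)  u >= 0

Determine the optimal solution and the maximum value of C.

u = 0, v = 7/5, maximum C = 84/5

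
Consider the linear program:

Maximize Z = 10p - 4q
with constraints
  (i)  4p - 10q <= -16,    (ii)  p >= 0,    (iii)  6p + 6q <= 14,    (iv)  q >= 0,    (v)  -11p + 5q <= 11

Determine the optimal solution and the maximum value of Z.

Corner points and Z = 10p - 4q:
  (0, 8/5) → Z = -32/5
  (11/21, 38/21) → Z = -2
  (0, 11/5) → Z = -44/5
  (1/24, 55/24) → Z = -35/4

At the optimal vertex, 4p - 10q = -16 and 6p + 6q = 14.
Solving simultaneously gives p = 11/21, q = 38/21.

p = 11/21, q = 38/21, maximum Z = -2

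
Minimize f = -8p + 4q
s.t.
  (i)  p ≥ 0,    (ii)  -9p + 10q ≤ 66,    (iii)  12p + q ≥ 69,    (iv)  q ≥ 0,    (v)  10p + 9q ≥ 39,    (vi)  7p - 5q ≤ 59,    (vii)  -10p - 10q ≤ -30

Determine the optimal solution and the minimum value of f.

Feasible corners and f = -8p + 4q:
  (208/43, 471/43) → f = 220/43
  (184/5, 993/25) → f = -3388/25
  (23/4, 0) → f = -46
  (59/7, 0) → f = -472/7

p = 184/5, q = 993/25, minimum f = -3388/25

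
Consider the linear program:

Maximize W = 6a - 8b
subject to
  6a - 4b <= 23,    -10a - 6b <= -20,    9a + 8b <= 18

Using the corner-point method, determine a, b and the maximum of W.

a = 109/38, b = -55/38, maximum W = 547/19

Feasible corners and W = 6a - 8b:
  (109/38, -55/38) → W = 547/19
  (64/21, -33/28) → W = 194/7
  (2, 0) → W = 12

The optimum lies where 6a - 4b = 23 and -10a - 6b = -20.
Solving simultaneously gives a = 109/38, b = -55/38.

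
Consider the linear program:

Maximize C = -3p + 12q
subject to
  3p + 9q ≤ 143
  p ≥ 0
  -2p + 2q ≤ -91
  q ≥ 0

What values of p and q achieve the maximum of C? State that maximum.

Vertices and C = -3p + 12q:
  (1105/24, 13/24) → C = -1053/8
  (143/3, 0) → C = -143
  (91/2, 0) → C = -273/2

The optimum lies where 3p + 9q = 143 and -2p + 2q = -91.
Solving simultaneously gives p = 1105/24, q = 13/24.

p = 1105/24, q = 13/24, maximum C = -1053/8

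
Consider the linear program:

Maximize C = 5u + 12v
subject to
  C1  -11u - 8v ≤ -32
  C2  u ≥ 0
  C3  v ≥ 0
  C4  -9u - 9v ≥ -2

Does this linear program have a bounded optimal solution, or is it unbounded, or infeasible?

The boundaries -11u - 8v = -32 and u = 0 meet at (0, 4), but that point violates -9u - 9v ≥ -2. Every candidate vertex is excluded by some other constraint, so the feasible region is empty.

infeasible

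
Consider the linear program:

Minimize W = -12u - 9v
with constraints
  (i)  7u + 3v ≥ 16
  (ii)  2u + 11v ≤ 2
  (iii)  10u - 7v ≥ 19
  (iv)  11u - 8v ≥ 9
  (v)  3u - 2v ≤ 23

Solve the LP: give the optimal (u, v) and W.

Corner points and W = -12u - 9v:
  (170/71, -18/71) → W = -1878/71
  (101/23, -113/23) → W = -195/23
  (257/37, -40/37) → W = -2724/37

u = 257/37, v = -40/37, minimum W = -2724/37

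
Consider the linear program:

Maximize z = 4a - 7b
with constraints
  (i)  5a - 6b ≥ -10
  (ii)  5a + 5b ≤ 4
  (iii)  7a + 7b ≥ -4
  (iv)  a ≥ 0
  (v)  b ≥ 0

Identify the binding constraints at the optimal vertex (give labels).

(ii) and (v)

Extreme points and z = 4a - 7b:
  (0, 4/5) → z = -28/5
  (4/5, 0) → z = 16/5
  (0, 0) → z = 0

The maximum is at (4/5, 0). Substituting into each constraint, equality holds for (ii) and (v); the remaining constraints have slack.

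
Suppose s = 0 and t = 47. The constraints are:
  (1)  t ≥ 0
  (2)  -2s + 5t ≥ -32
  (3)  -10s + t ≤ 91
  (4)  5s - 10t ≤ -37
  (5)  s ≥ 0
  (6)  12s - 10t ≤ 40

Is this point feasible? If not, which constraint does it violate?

(1): 47 ≥ 0 ✓
(2): 235 ≥ -32 ✓
(3): 47 ≤ 91 ✓
(4): -470 ≤ -37 ✓
(5): 0 ≥ 0 ✓
(6): -470 ≤ 40 ✓

feasible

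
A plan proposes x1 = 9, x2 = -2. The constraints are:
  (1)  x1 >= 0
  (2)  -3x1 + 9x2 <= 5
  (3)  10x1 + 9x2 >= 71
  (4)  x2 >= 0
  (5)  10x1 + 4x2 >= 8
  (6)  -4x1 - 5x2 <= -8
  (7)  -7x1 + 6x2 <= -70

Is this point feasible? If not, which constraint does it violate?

Constraint (4): x2 = -2, which is not ≥ 0. All other constraints are satisfied.

not feasible — violates (4)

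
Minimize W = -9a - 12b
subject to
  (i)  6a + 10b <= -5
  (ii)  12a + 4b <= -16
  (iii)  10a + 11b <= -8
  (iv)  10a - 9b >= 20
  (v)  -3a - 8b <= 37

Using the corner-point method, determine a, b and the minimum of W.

Vertices and W = -9a - 12b:
  (-16/37, -100/37) → W = 1344/37
  (5/21, -33/7) → W = 381/7
  (-173/107, -430/107) → W = 6717/107

The binding constraints are 12a + 4b = -16 and 10a - 9b = 20.
Solving simultaneously gives a = -16/37, b = -100/37.

a = -16/37, b = -100/37, minimum W = 1344/37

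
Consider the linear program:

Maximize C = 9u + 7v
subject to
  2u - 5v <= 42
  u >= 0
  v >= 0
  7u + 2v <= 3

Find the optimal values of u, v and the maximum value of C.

Vertices and C = 9u + 7v:
  (0, 0) → C = 0
  (0, 3/2) → C = 21/2
  (3/7, 0) → C = 27/7

At the optimal vertex, u = 0 and 7u + 2v = 3.
Solving simultaneously gives u = 0, v = 3/2.

u = 0, v = 3/2, maximum C = 21/2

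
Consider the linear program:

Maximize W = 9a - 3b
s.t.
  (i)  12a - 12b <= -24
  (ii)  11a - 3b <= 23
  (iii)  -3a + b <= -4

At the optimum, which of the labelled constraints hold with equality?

Extreme points and W = 9a - 3b:
  (29/8, 45/8) → W = 63/4
  (3, 5) → W = 12
  (11/2, 25/2) → W = 12

The maximum is at (29/8, 45/8). Substituting into each constraint, equality holds for (i) and (ii); the remaining constraints have slack.

(i) and (ii)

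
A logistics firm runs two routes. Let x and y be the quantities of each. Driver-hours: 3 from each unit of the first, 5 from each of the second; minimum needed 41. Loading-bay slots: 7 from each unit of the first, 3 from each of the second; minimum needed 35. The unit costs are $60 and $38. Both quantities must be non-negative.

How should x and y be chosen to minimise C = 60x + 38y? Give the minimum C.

Vertices and C = 60x + 38y:
  (0, 35/3) → C = 1330/3
  (41/3, 0) → C = 820
  (2, 7) → C = 386
The feasible region is unbounded (it extends along (0, 1), (1, 0)), but C strictly increases along every unbounded feasible direction, so there is no improving ray and the minimum is attained at a vertex.

x = 2, y = 7, minimum C = 386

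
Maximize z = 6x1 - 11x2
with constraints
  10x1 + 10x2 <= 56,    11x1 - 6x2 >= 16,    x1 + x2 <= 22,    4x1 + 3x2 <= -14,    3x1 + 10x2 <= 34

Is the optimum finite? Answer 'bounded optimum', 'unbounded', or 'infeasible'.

From the feasible point (-12/19, -218/57), moving in the direction (-6, -11) keeps every constraint satisfied while z increases without bound.

unbounded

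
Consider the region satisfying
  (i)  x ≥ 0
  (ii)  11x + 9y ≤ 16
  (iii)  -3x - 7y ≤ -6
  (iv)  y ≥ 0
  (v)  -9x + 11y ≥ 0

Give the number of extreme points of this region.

Intersecting each pair of boundary lines and keeping only the points that satisfy every inequality leaves:
  (0, 16/9)
  (0, 6/7)
  (88/101, 72/101)
  (11/16, 9/16)

4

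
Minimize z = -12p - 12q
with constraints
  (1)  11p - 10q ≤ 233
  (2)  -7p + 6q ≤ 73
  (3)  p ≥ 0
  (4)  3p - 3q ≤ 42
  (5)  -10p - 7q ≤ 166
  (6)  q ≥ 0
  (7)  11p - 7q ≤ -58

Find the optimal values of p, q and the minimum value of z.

p = 163/17, q = 397/17, minimum z = -6720/17

Corner points and z = -12p - 12q:
  (0, 73/6) → z = -146
  (163/17, 397/17) → z = -6720/17
  (0, 58/7) → z = -696/7

The optimum lies where -7p + 6q = 73 and 11p - 7q = -58.
Solving simultaneously gives p = 163/17, q = 397/17.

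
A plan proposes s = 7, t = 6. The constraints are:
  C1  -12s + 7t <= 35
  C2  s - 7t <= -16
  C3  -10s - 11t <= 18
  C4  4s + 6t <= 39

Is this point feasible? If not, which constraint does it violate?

Constraint C4: 4s + 6t = 64, which is not ≤ 39. All other constraints are satisfied.

not feasible — violates C4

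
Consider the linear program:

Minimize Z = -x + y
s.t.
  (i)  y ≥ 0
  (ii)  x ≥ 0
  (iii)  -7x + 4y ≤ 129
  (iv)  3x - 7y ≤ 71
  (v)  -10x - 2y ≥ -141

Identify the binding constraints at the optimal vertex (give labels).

Vertices and Z = -x + y:
  (0, 0) → Z = 0
  (141/10, 0) → Z = -141/10
  (0, 129/4) → Z = 129/4
  (17/3, 253/6) → Z = 73/2

The minimum is at (141/10, 0). Substituting into each constraint, equality holds for (i) and (v); the remaining constraints have slack.

(i) and (v)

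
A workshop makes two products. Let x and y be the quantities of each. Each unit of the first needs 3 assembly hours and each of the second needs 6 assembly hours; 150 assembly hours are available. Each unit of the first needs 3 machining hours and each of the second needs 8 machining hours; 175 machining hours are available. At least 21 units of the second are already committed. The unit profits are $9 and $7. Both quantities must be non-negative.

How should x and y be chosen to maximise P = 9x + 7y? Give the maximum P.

Corner points and P = 9x + 7y:
  (0, 175/8) → P = 1225/8
  (0, 21) → P = 147
  (7/3, 21) → P = 168

The binding constraints are 3x + 8y = 175 and y = 21.
Solving simultaneously gives x = 7/3, y = 21.

x = 7/3, y = 21, maximum P = 168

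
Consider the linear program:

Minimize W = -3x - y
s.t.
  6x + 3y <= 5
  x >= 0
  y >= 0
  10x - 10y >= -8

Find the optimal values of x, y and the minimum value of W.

x = 5/6, y = 0, minimum W = -5/2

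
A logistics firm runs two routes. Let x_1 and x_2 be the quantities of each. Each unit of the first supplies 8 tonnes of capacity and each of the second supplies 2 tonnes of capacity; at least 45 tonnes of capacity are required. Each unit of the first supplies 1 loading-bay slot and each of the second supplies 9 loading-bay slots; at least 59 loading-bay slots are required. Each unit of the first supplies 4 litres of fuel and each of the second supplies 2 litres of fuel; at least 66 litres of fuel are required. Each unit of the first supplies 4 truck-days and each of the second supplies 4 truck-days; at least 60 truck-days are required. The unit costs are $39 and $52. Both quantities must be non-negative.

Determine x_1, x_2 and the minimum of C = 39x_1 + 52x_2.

x_1 = 14, x_2 = 5, minimum C = 806

The feasible region is unbounded (it extends along (0, 1), (1, 0)), but C strictly increases along every unbounded feasible direction, so there is no improving ray and the minimum is attained at a vertex.

The binding constraints are x_1 + 9x_2 = 59 and 4x_1 + 2x_2 = 66.
Solving simultaneously gives x_1 = 14, x_2 = 5.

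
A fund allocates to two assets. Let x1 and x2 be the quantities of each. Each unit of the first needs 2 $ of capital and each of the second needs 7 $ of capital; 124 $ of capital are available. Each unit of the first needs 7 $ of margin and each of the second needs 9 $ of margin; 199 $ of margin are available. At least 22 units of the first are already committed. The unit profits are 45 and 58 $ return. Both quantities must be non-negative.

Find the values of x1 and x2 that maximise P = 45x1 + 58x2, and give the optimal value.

Vertices and P = 45x1 + 58x2:
  (199/7, 0) → P = 8955/7
  (22, 0) → P = 990
  (22, 5) → P = 1280

The binding constraints are 7x1 + 9x2 = 199 and x1 = 22.
Solving simultaneously gives x1 = 22, x2 = 5.

x1 = 22, x2 = 5, maximum P = 1280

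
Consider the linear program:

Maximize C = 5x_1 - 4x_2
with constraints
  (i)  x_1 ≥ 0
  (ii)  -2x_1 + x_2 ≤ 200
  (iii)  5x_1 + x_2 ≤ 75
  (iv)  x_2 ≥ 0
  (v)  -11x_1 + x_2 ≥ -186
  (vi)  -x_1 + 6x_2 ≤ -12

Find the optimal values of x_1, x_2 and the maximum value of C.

x_1 = 15, x_2 = 0, maximum C = 75

Feasible corners and C = 5x_1 - 4x_2:
  (15, 0) → C = 75
  (462/31, 15/31) → C = 2250/31
  (12, 0) → C = 60

The optimum lies where 5x_1 + x_2 = 75 and x_2 = 0.
Solving simultaneously gives x_1 = 15, x_2 = 0.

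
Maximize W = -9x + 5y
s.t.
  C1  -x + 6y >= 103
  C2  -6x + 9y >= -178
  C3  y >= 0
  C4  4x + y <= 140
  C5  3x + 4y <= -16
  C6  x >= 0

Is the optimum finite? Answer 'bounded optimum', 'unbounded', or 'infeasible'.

infeasible

The boundaries -x + 6y = 103 and y = 0 meet at (-103, 0), but that point violates x ≥ 0. Every candidate vertex is excluded by some other constraint, so the feasible region is empty.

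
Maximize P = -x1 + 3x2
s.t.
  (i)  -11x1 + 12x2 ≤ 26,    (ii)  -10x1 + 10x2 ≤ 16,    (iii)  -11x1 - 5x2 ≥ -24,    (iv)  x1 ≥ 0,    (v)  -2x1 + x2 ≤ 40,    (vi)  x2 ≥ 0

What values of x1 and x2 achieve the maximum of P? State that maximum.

x1 = 1, x2 = 13/5, maximum P = 34/5

At the optimal vertex, -10x1 + 10x2 = 16 and -11x1 - 5x2 = -24.
Solving simultaneously gives x1 = 1, x2 = 13/5.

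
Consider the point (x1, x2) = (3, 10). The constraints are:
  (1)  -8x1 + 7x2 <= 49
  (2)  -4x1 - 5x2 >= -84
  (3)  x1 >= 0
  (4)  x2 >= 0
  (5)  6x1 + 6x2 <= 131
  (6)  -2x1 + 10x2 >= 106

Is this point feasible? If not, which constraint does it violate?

not feasible — violates (6)

Constraint (6): -2x1 + 10x2 = 94, which is not ≥ 106. All other constraints are satisfied.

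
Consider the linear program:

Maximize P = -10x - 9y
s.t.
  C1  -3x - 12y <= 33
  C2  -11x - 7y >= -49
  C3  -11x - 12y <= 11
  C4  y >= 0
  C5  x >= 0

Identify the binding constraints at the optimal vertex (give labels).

Corner points and P = -10x - 9y:
  (49/11, 0) → P = -490/11
  (0, 7) → P = -63
  (0, 0) → P = 0

The maximum is at (0, 0). Substituting into each constraint, equality holds for C4 and C5; the remaining constraints have slack.

C4 and C5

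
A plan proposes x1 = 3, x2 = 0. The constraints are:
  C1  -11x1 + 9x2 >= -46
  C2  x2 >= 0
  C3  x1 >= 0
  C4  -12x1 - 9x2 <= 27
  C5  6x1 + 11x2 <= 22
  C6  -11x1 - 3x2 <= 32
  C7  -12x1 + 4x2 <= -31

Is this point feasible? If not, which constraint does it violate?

C1: -33 ≥ -46 ✓
C2: 0 ≥ 0 ✓
C3: 3 ≥ 0 ✓
C4: -36 ≤ 27 ✓
C5: 18 ≤ 22 ✓
C6: -33 ≤ 32 ✓
C7: -36 ≤ -31 ✓

feasible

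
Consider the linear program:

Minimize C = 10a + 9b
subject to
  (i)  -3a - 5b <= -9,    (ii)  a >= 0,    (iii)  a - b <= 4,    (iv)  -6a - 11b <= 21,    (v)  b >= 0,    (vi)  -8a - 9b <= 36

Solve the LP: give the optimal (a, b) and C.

Extreme points and C = 10a + 9b:
  (0, 9/5) → C = 81/5
  (3, 0) → C = 30
  (4, 0) → C = 40
The feasible region is unbounded (it extends along (0, 1), (1, 1)), but C strictly increases along every unbounded feasible direction, so there is no improving ray and the minimum is attained at a vertex.

a = 0, b = 9/5, minimum C = 81/5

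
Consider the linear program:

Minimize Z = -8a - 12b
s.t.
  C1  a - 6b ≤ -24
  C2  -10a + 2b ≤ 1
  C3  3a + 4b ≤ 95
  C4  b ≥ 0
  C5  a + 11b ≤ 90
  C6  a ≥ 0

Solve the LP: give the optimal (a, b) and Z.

a = 276/17, b = 114/17, minimum Z = -3576/17

Corner points and Z = -8a - 12b:
  (21/29, 239/58) → Z = -1602/29
  (276/17, 114/17) → Z = -3576/17
  (169/112, 901/112) → Z = -3041/28

The binding constraints are a - 6b = -24 and a + 11b = 90.
Solving simultaneously gives a = 276/17, b = 114/17.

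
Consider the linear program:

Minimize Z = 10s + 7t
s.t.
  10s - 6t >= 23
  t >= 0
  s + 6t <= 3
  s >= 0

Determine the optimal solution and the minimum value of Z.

s = 23/10, t = 0, minimum Z = 23

Corner points and Z = 10s + 7t:
  (23/10, 0) → Z = 23
  (26/11, 7/66) → Z = 1609/66
  (3, 0) → Z = 30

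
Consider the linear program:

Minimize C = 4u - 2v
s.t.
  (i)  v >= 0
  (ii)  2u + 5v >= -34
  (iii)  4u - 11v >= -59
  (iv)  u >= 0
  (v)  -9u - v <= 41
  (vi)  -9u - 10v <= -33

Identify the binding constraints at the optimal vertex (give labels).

Corner points and C = 4u - 2v:
  (11/3, 0) → C = 44/3
  (0, 59/11) → C = -118/11
  (0, 33/10) → C = -33/5
The feasible region is unbounded (it extends along (1, 0), (11, 4)), but C strictly increases along every unbounded feasible direction, so there is no improving ray and the minimum is attained at a vertex.

The minimum is at (0, 59/11). Substituting into each constraint, equality holds for (iii) and (iv); the remaining constraints have slack.

(iii) and (iv)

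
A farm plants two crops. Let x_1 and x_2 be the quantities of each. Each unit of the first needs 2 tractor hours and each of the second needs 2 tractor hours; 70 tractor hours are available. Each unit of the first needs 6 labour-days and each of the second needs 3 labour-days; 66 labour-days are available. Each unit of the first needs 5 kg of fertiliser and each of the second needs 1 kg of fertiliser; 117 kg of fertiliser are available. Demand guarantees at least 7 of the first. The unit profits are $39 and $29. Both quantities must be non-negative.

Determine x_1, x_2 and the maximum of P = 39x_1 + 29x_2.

x_1 = 7, x_2 = 8, maximum P = 505

Feasible corners and P = 39x_1 + 29x_2:
  (11, 0) → P = 429
  (7, 0) → P = 273
  (7, 8) → P = 505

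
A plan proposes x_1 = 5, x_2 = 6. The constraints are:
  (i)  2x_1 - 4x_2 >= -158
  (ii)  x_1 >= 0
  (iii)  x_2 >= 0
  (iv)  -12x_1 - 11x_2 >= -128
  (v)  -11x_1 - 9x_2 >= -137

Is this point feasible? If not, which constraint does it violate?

(i): -14 ≥ -158 ✓
(ii): 5 ≥ 0 ✓
(iii): 6 ≥ 0 ✓
(iv): -126 ≥ -128 ✓
(v): -109 ≥ -137 ✓

feasible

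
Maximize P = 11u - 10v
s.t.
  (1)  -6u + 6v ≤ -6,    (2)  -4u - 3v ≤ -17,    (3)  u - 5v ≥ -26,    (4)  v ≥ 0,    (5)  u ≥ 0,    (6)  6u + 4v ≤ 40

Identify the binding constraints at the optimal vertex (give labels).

Feasible corners and P = 11u - 10v:
  (20/7, 13/7) → P = 90/7
  (22/5, 17/5) → P = 72/5
  (17/4, 0) → P = 187/4
  (20/3, 0) → P = 220/3

The maximum is at (20/3, 0). Substituting into each constraint, equality holds for (4) and (6); the remaining constraints have slack.

(4) and (6)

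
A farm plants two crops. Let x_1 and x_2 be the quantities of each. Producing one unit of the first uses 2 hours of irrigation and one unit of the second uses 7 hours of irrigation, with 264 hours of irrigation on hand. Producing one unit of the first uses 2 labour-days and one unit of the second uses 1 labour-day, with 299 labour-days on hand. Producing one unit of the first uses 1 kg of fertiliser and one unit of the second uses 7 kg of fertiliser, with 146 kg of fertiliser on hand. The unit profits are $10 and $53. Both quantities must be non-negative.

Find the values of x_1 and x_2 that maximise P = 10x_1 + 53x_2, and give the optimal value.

Extreme points and P = 10x_1 + 53x_2:
  (0, 0) → P = 0
  (0, 146/7) → P = 7738/7
  (132, 0) → P = 1320
  (118, 4) → P = 1392

x_1 = 118, x_2 = 4, maximum P = 1392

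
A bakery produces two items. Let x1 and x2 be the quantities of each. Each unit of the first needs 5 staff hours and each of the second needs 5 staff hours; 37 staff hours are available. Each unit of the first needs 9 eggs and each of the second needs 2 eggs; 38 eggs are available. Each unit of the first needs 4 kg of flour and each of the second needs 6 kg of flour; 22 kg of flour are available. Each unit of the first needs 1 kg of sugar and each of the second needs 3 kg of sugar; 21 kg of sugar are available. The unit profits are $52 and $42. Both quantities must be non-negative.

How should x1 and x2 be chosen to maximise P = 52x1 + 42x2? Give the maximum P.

x1 = 4, x2 = 1, maximum P = 250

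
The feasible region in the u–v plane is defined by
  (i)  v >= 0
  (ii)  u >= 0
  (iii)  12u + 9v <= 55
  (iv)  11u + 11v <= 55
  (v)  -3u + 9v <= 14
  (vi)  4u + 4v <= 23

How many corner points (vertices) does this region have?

5

Intersecting each pair of boundary lines and keeping only the points that satisfy every inequality leaves:
  (0, 0)
  (55/12, 0)
  (0, 14/9)
  (10/3, 5/3)
  (31/12, 29/12)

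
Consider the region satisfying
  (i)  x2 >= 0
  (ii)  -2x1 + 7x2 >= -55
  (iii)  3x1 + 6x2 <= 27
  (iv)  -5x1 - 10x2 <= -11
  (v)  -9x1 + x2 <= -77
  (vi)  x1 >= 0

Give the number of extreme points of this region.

Of the 14 pairwise boundary intersections, those satisfying every inequality are:
  (9, 0)
  (77/9, 0)
  (163/19, 4/19)

3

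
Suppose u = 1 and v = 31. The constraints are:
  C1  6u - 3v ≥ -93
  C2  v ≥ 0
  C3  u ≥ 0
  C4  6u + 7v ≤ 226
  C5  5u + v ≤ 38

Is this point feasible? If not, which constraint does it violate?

feasible

C1: -87 ≥ -93 ✓
C2: 31 ≥ 0 ✓
C3: 1 ≥ 0 ✓
C4: 223 ≤ 226 ✓
C5: 36 ≤ 38 ✓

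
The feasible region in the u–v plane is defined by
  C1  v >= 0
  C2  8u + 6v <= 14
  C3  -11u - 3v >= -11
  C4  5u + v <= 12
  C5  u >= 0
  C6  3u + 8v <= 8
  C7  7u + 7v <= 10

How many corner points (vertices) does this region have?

Intersecting each pair of boundary lines and keeping only the points that satisfy every inequality leaves:
  (1, 0)
  (0, 0)
  (47/56, 33/56)
  (0, 1)
  (24/35, 26/35)

5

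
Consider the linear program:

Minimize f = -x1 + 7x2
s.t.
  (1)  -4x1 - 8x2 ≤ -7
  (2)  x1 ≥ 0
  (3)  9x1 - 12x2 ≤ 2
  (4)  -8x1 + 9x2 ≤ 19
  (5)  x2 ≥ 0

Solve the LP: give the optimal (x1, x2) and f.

Vertices and f = -x1 + 7x2:
  (0, 7/8) → f = 49/8
  (5/6, 11/24) → f = 19/8
  (0, 19/9) → f = 133/9
The feasible region is unbounded (it extends along (4, 3), (9, 8)), but f strictly increases along every unbounded feasible direction, so there is no improving ray and the minimum is attained at a vertex.

x1 = 5/6, x2 = 11/24, minimum f = 19/8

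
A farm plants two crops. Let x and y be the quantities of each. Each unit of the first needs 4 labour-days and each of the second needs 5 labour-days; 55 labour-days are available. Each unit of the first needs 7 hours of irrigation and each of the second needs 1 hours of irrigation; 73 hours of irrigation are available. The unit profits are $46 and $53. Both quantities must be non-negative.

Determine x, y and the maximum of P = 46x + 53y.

x = 10, y = 3, maximum P = 619

Extreme points and P = 46x + 53y:
  (0, 0) → P = 0
  (0, 11) → P = 583
  (73/7, 0) → P = 3358/7
  (10, 3) → P = 619

The binding constraints are 4x + 5y = 55 and 7x + y = 73.
Solving simultaneously gives x = 10, y = 3.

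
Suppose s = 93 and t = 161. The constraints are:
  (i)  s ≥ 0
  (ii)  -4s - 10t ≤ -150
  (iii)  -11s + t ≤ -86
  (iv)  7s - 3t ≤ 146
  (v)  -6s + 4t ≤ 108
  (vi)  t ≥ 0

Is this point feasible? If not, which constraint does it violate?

Constraint (iv): 7s - 3t = 168, which is not ≤ 146. All other constraints are satisfied.

not feasible — violates (iv)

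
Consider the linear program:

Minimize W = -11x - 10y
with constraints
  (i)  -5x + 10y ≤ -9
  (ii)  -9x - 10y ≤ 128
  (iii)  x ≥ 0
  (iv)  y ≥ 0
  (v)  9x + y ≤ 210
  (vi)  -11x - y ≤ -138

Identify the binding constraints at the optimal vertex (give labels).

Extreme points and W = -11x - 10y:
  (111/5, 51/5) → W = -1731/5
  (1389/115, 591/115) → W = -21189/115
  (70/3, 0) → W = -770/3
  (138/11, 0) → W = -138

The minimum is at (111/5, 51/5). Substituting into each constraint, equality holds for (i) and (v); the remaining constraints have slack.

(i) and (v)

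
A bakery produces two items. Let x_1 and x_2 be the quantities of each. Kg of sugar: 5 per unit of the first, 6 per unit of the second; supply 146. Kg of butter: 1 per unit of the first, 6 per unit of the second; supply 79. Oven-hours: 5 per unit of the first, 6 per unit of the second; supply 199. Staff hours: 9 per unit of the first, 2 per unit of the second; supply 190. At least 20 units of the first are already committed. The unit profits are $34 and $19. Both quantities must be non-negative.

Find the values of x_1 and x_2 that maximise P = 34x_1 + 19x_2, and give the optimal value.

Feasible corners and P = 34x_1 + 19x_2:
  (190/9, 0) → P = 6460/9
  (20, 0) → P = 680
  (20, 5) → P = 775

The binding constraints are 9x_1 + 2x_2 = 190 and x_1 = 20.
Solving simultaneously gives x_1 = 20, x_2 = 5.

x_1 = 20, x_2 = 5, maximum P = 775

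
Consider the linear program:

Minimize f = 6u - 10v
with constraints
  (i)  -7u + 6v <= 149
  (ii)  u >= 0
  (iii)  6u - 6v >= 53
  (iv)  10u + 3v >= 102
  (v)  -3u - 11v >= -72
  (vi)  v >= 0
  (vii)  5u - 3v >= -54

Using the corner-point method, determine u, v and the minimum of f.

u = 145/12, v = 13/4, minimum f = 40

Corner points and f = 6u - 10v:
  (257/26, 41/39) → f = 1903/39
  (145/12, 13/4) → f = 40
  (51/5, 0) → f = 306/5
  (24, 0) → f = 144

The optimum lies where 6u - 6v = 53 and -3u - 11v = -72.
Solving simultaneously gives u = 145/12, v = 13/4.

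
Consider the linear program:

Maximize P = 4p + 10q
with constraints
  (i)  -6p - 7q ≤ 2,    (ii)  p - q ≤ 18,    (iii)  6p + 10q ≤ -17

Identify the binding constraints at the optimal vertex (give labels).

Extreme points and P = 4p + 10q:
  (124/13, -110/13) → P = -604/13
  (11/2, -5) → P = -28
  (163/16, -125/16) → P = -299/8

The maximum is at (11/2, -5). Substituting into each constraint, equality holds for (i) and (iii); the remaining constraints have slack.

(i) and (iii)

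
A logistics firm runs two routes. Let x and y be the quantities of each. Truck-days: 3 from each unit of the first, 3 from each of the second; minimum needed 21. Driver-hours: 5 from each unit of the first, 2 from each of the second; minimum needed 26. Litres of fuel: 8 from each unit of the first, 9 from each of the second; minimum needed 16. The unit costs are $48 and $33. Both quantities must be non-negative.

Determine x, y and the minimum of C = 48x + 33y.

Corner points and C = 48x + 33y:
  (0, 13) → C = 429
  (7, 0) → C = 336
  (4, 3) → C = 291
The feasible region is unbounded (it extends along (0, 1), (1, 0)), but C strictly increases along every unbounded feasible direction, so there is no improving ray and the minimum is attained at a vertex.

At the optimal vertex, 3x + 3y = 21 and 5x + 2y = 26.
Solving simultaneously gives x = 4, y = 3.

x = 4, y = 3, minimum C = 291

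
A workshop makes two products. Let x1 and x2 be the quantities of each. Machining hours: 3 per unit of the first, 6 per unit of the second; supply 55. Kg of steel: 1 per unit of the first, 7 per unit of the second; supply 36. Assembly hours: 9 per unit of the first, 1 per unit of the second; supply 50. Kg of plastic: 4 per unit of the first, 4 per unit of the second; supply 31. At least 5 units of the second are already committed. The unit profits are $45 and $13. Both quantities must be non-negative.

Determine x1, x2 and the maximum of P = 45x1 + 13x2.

x1 = 1, x2 = 5, maximum P = 110

Vertices and P = 45x1 + 13x2:
  (0, 36/7) → P = 468/7
  (0, 5) → P = 65
  (1, 5) → P = 110

At the optimal vertex, x1 + 7x2 = 36 and x2 = 5.
Solving simultaneously gives x1 = 1, x2 = 5.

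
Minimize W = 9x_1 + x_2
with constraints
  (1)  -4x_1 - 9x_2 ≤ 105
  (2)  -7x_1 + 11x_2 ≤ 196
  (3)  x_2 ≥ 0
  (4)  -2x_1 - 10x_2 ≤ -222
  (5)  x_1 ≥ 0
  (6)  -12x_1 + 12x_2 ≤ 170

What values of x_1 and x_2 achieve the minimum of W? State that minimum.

x_1 = 241/36, x_2 = 751/36, minimum W = 730/9

The feasible region is unbounded (it extends along (11, 7), (1, 0)), but W strictly increases along every unbounded feasible direction, so there is no improving ray and the minimum is attained at a vertex.

At the optimal vertex, -2x_1 - 10x_2 = -222 and -12x_1 + 12x_2 = 170.
Solving simultaneously gives x_1 = 241/36, x_2 = 751/36.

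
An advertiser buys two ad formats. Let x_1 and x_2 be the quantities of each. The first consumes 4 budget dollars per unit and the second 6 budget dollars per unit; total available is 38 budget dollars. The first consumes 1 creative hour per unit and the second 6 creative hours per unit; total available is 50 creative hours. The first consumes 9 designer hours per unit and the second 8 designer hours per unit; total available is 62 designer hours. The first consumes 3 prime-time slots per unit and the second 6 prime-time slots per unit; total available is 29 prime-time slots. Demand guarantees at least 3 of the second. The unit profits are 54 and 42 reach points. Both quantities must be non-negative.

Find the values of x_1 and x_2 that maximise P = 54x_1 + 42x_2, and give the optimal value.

Corner points and P = 54x_1 + 42x_2:
  (0, 29/6) → P = 203
  (0, 3) → P = 126
  (11/3, 3) → P = 324

The optimum lies where 3x_1 + 6x_2 = 29 and x_2 = 3.
Solving simultaneously gives x_1 = 11/3, x_2 = 3.

x_1 = 11/3, x_2 = 3, maximum P = 324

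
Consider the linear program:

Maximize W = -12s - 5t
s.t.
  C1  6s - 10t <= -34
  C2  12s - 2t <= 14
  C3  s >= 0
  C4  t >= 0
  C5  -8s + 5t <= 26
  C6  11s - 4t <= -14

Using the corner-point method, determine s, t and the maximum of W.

Extreme points and W = -12s - 5t:
  (0, 26/5) → W = -26
  (0, 7/2) → W = -35/2
  (34/23, 174/23) → W = -1278/23

s = 0, t = 7/2, maximum W = -35/2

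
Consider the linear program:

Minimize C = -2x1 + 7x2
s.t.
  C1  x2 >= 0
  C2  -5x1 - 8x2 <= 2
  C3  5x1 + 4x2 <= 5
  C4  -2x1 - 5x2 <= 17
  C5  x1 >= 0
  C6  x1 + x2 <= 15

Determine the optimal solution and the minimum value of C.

Corner points and C = -2x1 + 7x2:
  (1, 0) → C = -2
  (0, 0) → C = 0
  (0, 5/4) → C = 35/4

x1 = 1, x2 = 0, minimum C = -2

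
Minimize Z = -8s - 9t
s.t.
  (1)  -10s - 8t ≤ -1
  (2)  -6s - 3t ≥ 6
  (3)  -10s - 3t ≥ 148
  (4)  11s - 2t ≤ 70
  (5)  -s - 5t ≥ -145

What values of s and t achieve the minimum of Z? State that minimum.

s = -25, t = 34, minimum Z = -106

Feasible corners and Z = -8s - 9t:
  (-1187/50, 149/5) → Z = -1957/25
  (-55/2, 69/2) → Z = -181/2
  (-25, 34) → Z = -106

At the optimal vertex, -10s - 3t = 148 and -s - 5t = -145.
Solving simultaneously gives s = -25, t = 34.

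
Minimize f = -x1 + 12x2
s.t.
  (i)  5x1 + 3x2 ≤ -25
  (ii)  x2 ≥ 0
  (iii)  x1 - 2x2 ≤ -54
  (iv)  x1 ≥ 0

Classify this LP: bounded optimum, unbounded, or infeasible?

infeasible

The boundaries 5x1 + 3x2 = -25 and x1 - 2x2 = -54 meet at (-212/13, 245/13), but that point violates x1 ≥ 0. Every candidate vertex is excluded by some other constraint, so the feasible region is empty.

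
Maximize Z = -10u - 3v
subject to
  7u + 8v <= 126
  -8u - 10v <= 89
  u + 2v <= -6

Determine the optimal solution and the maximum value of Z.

u = -59/3, v = 41/6, maximum Z = 1057/6

Vertices and Z = -10u - 3v:
  (986/3, -1631/6) → Z = -14827/6
  (50, -28) → Z = -416
  (-59/3, 41/6) → Z = 1057/6

The optimum lies where -8u - 10v = 89 and u + 2v = -6.
Solving simultaneously gives u = -59/3, v = 41/6.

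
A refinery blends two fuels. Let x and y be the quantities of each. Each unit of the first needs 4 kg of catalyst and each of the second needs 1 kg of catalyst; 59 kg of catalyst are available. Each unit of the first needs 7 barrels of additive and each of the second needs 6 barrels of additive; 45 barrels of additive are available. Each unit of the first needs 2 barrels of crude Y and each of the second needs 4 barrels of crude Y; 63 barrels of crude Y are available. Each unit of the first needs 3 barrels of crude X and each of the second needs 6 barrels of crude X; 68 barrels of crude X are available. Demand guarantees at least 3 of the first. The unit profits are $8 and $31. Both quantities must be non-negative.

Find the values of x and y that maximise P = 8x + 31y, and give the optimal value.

Extreme points and P = 8x + 31y:
  (45/7, 0) → P = 360/7
  (3, 0) → P = 24
  (3, 4) → P = 148

The binding constraints are 7x + 6y = 45 and x = 3.
Solving simultaneously gives x = 3, y = 4.

x = 3, y = 4, maximum P = 148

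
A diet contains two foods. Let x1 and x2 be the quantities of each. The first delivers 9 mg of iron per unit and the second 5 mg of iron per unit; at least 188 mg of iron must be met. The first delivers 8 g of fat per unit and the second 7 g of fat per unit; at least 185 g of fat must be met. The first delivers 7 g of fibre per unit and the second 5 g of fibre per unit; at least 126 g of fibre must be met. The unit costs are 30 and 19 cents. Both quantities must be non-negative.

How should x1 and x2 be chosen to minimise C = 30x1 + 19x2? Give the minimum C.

The feasible region is unbounded (it extends along (0, 1), (1, 0)), but C strictly increases along every unbounded feasible direction, so there is no improving ray and the minimum is attained at a vertex.

The binding constraints are 9x1 + 5x2 = 188 and 8x1 + 7x2 = 185.
Solving simultaneously gives x1 = 17, x2 = 7.

x1 = 17, x2 = 7, minimum C = 643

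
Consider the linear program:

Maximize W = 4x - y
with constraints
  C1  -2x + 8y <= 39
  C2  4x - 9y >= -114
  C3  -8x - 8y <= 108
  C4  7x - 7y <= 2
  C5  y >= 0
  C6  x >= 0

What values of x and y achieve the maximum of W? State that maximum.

x = 289/42, y = 277/42, maximum W = 293/14

Extreme points and W = 4x - y:
  (289/42, 277/42) → W = 293/14
  (0, 39/8) → W = -39/8
  (2/7, 0) → W = 8/7
  (0, 0) → W = 0

At the optimal vertex, -2x + 8y = 39 and 7x - 7y = 2.
Solving simultaneously gives x = 289/42, y = 277/42.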